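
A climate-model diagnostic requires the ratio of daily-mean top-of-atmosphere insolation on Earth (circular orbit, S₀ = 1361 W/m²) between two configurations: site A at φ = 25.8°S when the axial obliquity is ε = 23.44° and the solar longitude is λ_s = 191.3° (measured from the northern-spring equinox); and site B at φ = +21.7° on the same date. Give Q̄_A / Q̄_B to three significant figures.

— Configuration A (φ=-25.8°):
Solar declination: sin δ = sin ε · sin λ_s = sin 23.44° × sin 191.3° = -0.07795, so δ = -4.470°.
cos H₀ = −tan(-25.8°) tan(-4.470°) = -0.0378, H₀ = 1.6086 rad.
Bracket: H₀ sin φ sin δ + cos φ cos δ sin H₀ = 1.6086×-0.43523×-0.07795 + 0.90032×0.99696×0.99929 = 0.054574 + 0.896946 = 0.951520.
Q̄ = (S₀/π) × [bracket] = (1361/π) × 0.951520 = 412.22 W/m².
— Configuration B (φ=+21.7°):
cos H₀ = −tan(+21.7°) tan(-4.470°) = 0.0311, H₀ = 1.5397 rad.
Bracket: H₀ sin φ sin δ + cos φ cos δ sin H₀ = 1.5397×0.36975×-0.07795 + 0.92913×0.99696×0.99952 = -0.044377 + 0.925861 = 0.881484.
Q̄ = (S₀/π) × [bracket] = (1361/π) × 0.881484 = 381.88 W/m².
Ratio Q̄_A / Q̄_B = 412.22 / 381.88 = 1.079.

Q̄_A / Q̄_B ≈ 1.08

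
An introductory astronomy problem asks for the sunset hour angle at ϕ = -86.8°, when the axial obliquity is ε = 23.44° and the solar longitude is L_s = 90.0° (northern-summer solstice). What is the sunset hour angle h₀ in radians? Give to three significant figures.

Solar declination: sin δ = sin ε · sin L_s = sin 23.44° × sin 90.0° = 0.39779, so δ = +23.440°.
cos h₀ = −tan ϕ · tan δ = 7.7549 ≥ 1, so the Sun never rises (polar night) and h₀ = 0.

h₀ = 0.00 rad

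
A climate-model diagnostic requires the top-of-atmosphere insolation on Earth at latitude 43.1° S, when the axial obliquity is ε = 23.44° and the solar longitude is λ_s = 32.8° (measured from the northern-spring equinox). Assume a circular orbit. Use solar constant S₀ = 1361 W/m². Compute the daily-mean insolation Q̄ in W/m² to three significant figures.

Solar declination: sin δ = sin ε · sin λ_s = sin 23.44° × sin 32.8° = 0.21549, so δ = +12.444°.
cos H₀ = −tan(-43.1°) tan(+12.444°) = 0.2065, H₀ = 1.3628 rad.
Bracket: H₀ sin φ sin δ + cos φ cos δ sin H₀ = 1.3628×-0.68327×0.21549 + 0.73016×0.97651×0.97845 = -0.200656 + 0.697643 = 0.496987.
Q̄ = (S₀/π) × [bracket] = (1361/π) × 0.496987 = 215.3 W/m².

Q̄ ≈ 215 W/m²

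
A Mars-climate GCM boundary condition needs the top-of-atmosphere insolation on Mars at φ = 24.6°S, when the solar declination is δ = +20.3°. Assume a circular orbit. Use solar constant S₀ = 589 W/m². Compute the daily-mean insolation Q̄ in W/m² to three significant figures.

Q̄ ≈ 120 W/m²

cos H₀ = −tan(-24.6°) tan(+20.300°) = 0.1694, H₀ = 1.4006 rad.
Bracket: H₀ sin φ sin δ + cos φ cos δ sin H₀ = 1.4006×-0.41628×0.34694 + 0.90924×0.93789×0.98555 = -0.202281 + 0.840445 = 0.638164.
Q̄ = (S₀/π) × [bracket] = (589/π) × 0.638164 = 119.6 W/m².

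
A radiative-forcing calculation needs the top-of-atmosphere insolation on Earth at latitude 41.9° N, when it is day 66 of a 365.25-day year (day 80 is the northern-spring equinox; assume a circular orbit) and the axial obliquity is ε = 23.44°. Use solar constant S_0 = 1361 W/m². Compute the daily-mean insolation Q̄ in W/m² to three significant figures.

Q̄ ≈ 279 W/m²

Solar longitude: L_s = 360° × (66 − 80)/365.25 = -13.799°, i.e. -13.799° + 360° = 346.201°.
sin δ = sin 23.44° × sin 346.201° = -0.09488, so δ = -5.444°.
cos h₀ = −tan(+41.9°) tan(-5.444°) = 0.0855, h₀ = 1.4852 rad.
Bracket: h₀ sin ϕ sin δ + cos ϕ cos δ sin h₀ = 1.4852×0.66783×-0.09488 + 0.74431×0.99549×0.99634 = -0.094108 + 0.738241 = 0.644133.
Q̄ = (S_0/π) × [bracket] = (1361/π) × 0.644133 = 279.1 W/m².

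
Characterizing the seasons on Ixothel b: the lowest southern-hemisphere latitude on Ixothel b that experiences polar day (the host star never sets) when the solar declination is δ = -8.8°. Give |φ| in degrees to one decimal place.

|φ| = 81.2°

Polar day requires cos H₀ = −tan φ tan δ ≤ −1, i.e. tan φ tan δ ≥ 1.
The boundary is |tan φ| · |tan δ| = 1, so |φ| = 90° − |δ| = 90° − 8.8° = 81.2° in the southern hemisphere.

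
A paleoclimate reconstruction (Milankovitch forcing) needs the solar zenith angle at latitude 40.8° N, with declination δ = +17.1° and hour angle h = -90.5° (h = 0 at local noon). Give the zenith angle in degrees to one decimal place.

θ_z = 79.3°

cos θ_z = sin ϕ sin δ + cos ϕ cos δ cos h = 0.192132 + -0.006314 = 0.185818.
θ_z = arccos(0.185818) = 79.3°.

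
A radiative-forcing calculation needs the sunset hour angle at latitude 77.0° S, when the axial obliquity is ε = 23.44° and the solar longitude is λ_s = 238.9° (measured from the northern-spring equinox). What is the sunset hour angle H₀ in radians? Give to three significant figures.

Solar declination: sin δ = sin ε · sin λ_s = sin 23.44° × sin 238.9° = -0.34061, so δ = -19.914°.
Sunrise equation: cos H₀ = −tan φ · tan δ = -1.5692 ≤ −1, so the Sun never sets (polar day) and H₀ = π.

H₀ = 3.14 rad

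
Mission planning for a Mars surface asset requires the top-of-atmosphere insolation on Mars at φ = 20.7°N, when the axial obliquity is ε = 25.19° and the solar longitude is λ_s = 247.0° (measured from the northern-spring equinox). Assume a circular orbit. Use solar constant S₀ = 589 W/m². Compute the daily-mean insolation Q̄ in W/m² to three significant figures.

Solar declination: sin δ = sin ε · sin λ_s = sin 25.19° × sin 247.0° = -0.39179, so δ = -23.066°.
cos H₀ = −tan(+20.7°) tan(-23.066°) = 0.1609, H₀ = 1.4092 rad.
Bracket: H₀ sin φ sin δ + cos φ cos δ sin H₀ = 1.4092×0.35347×-0.39179 + 0.93544×0.92006×0.98697 = -0.195154 + 0.849447 = 0.654293.
Q̄ = (S₀/π) × [bracket] = (589/π) × 0.654293 = 122.7 W/m².

Q̄ ≈ 123 W/m²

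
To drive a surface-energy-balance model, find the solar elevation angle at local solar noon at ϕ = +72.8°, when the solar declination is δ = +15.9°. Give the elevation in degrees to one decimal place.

33.1°

At local noon the hour angle is zero, so the zenith angle equals |ϕ − δ| = |+72.8° − (+15.900°)| = 56.900°.
Elevation = 90° − 56.900° = 33.1°.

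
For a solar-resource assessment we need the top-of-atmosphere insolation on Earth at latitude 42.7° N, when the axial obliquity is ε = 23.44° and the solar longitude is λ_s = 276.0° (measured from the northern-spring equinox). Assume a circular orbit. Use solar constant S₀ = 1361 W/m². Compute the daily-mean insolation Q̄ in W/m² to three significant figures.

Q̄ ≈ 133 W/m²

Solar declination: sin δ = sin ε · sin λ_s = sin 23.44° × sin 276.0° = -0.39561, so δ = -23.304°.
cos H₀ = −tan(+42.7°) tan(-23.304°) = 0.3975, H₀ = 1.1620 rad.
Bracket: H₀ sin φ sin δ + cos φ cos δ sin H₀ = 1.1620×0.67816×-0.39561 + 0.73491×0.91842×0.91761 = -0.311749 + 0.619346 = 0.307597.
Q̄ = (S₀/π) × [bracket] = (1361/π) × 0.307597 = 133.3 W/m².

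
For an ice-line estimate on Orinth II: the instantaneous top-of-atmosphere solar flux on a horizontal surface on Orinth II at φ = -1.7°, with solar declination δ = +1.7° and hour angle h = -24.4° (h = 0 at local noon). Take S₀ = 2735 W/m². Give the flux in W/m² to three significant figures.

2.49e+03 W/m²

cos θ_z = sin φ sin δ + cos φ cos δ cos h = -0.000880 + 0.909882 = 0.909002.
Flux = S₀ · cos θ_z = 2735 × 0.909002 = 2486 W/m².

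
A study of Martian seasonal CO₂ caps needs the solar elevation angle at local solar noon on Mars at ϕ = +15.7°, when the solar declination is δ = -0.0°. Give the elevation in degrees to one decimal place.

At local noon the hour angle is zero, so the zenith angle equals |ϕ − δ| = |+15.7° − (-0.000°)| = 15.700°.
Elevation = 90° − 15.700° = 74.3°.

74.3°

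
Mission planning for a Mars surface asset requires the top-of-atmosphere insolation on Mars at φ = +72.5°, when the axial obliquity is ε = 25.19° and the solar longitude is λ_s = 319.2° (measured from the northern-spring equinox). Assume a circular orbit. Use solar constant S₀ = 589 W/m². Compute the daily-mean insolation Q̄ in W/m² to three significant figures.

Solar declination: sin δ = sin ε · sin λ_s = sin 25.19° × sin 319.2° = -0.27811, so δ = -16.147°.
cos H₀ = −tan(+72.5°) tan(-16.147°) = 0.9183, H₀ = 0.4071 rad.
Bracket: H₀ sin φ sin δ + cos φ cos δ sin H₀ = 0.4071×0.95372×-0.27811 + 0.30071×0.96055×0.39594 = -0.107979 + 0.114366 = 0.006387.
Q̄ = (S₀/π) × [bracket] = (589/π) × 0.006387 = 1.197 W/m².

Q̄ ≈ 1.20 W/m²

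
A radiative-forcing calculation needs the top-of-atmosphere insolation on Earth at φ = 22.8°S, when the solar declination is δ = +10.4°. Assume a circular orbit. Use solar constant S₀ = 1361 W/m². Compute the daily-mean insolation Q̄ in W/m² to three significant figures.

cos H₀ = −tan(-22.8°) tan(+10.400°) = 0.0772, H₀ = 1.4936 rad.
Bracket: H₀ sin φ sin δ + cos φ cos δ sin H₀ = 1.4936×-0.38752×0.18052 + 0.92186×0.98357×0.99702 = -0.104485 + 0.904012 = 0.799527.
Q̄ = (S₀/π) × [bracket] = (1361/π) × 0.799527 = 346.4 W/m².

Q̄ ≈ 346 W/m²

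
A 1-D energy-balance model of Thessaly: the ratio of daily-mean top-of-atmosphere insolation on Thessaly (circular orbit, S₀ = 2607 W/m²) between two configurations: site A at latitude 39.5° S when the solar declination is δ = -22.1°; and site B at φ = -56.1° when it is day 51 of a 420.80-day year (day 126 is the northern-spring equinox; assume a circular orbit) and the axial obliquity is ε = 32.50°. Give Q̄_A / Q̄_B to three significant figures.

Q̄_A / Q̄_B ≈ 0.873

— Configuration A (φ=-39.5°):
cos H₀ = −tan(-39.5°) tan(-22.100°) = -0.3347, H₀ = 1.9121 rad.
Bracket: H₀ sin φ sin δ + cos φ cos δ sin H₀ = 1.9121×-0.63608×-0.37622 + 0.77162×0.92653×0.94231 = 0.457577 + 0.673685 = 1.131262.
Q̄ = (S₀/π) × [bracket] = (2607/π) × 1.131262 = 938.76 W/m².
— Configuration B (φ=-56.1°):
Solar longitude: λ_s = 360° × (51 − 126)/420.80 = -64.163°, i.e. -64.163° + 360° = 295.837°.
sin δ = sin 32.50° × sin 295.837° = -0.48359, so δ = -28.920°.
cos H₀ = −tan(-56.1°) tan(-28.920°) = -0.8222, H₀ = 2.5361 rad.
Bracket: H₀ sin φ sin δ + cos φ cos δ sin H₀ = 2.5361×-0.83001×-0.48359 + 0.55775×0.87529×0.56921 = 1.017951 + 0.277884 = 1.295835.
Q̄ = (S₀/π) × [bracket] = (2607/π) × 1.295835 = 1075.3 W/m².
Ratio Q̄_A / Q̄_B = 938.76 / 1075.3 = 0.8730.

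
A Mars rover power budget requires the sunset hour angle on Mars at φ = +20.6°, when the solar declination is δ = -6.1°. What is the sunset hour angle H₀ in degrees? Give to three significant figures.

cos H₀ = −tan φ · tan δ = −tan(+20.6°) × tan(-6.100°) = 0.0402, so H₀ = 1.5306 rad = 87.70°.

H₀ = 87.7°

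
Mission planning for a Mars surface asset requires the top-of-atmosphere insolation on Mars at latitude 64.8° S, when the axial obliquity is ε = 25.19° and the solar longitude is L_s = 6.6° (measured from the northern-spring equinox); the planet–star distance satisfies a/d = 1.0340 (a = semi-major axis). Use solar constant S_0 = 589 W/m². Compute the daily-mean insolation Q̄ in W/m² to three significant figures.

Solar declination: sin δ = sin ε · sin L_s = sin 25.19° × sin 6.6° = 0.04892, so δ = +2.804°.
cos h₀ = −tan(-64.8°) tan(+2.804°) = 0.1041, h₀ = 1.4665 rad.
Bracket: h₀ sin ϕ sin δ + cos ϕ cos δ sin h₀ = 1.4665×-0.90483×0.04892 + 0.42578×0.99880×0.99457 = -0.064914 + 0.422960 = 0.358046.
Inverse-square distance factor (a/d)² = 1.0340² = 1.069156.
Q̄ = (S_0/π) × 1.069156 × [bracket] = (589/π) × 1.069156 × 0.358046 = 71.77 W/m².

Q̄ ≈ 71.8 W/m²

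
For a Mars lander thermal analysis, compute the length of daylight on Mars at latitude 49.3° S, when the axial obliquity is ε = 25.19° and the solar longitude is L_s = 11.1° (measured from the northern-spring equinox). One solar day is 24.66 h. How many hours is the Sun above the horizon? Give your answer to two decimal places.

Solar declination: sin δ = sin ε · sin L_s = sin 25.19° × sin 11.1° = 0.08194, so δ = +4.700°.
cos h₀ = −tan ϕ · tan δ = −tan(-49.3°) × tan(+4.700°) = 0.0956, so h₀ = 1.4751 rad = 84.51°.
Daylight = 2h₀/(2π) × 24.66 h = (1.4751/π) × 24.66 = 11.58 h.

11.58 h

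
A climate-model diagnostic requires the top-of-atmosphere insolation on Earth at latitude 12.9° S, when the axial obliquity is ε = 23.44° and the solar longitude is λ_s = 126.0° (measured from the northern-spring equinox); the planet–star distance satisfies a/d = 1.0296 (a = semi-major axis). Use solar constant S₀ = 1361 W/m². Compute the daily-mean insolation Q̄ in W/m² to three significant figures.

Q̄ ≈ 373 W/m²

Solar declination: sin δ = sin ε · sin λ_s = sin 23.44° × sin 126.0° = 0.32182, so δ = +18.773°.
cos H₀ = −tan(-12.9°) tan(+18.773°) = 0.0778, H₀ = 1.4929 rad.
Bracket: H₀ sin φ sin δ + cos φ cos δ sin H₀ = 1.4929×-0.22325×0.32182 + 0.97476×0.94680×0.99697 = -0.107259 + 0.920106 = 0.812847.
Inverse-square distance factor (a/d)² = 1.0296² = 1.060076.
Q̄ = (S₀/π) × 1.060076 × [bracket] = (1361/π) × 1.060076 × 0.812847 = 373.3 W/m².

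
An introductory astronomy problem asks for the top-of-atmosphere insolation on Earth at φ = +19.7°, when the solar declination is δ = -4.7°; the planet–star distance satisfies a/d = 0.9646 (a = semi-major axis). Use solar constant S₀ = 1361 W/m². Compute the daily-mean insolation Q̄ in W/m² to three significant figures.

Q̄ ≈ 361 W/m²

cos H₀ = −tan(+19.7°) tan(-4.700°) = 0.0294, H₀ = 1.5414 rad.
Bracket: H₀ sin φ sin δ + cos φ cos δ sin H₀ = 1.5414×0.33710×-0.08194 + 0.94147×0.99664×0.99957 = -0.042577 + 0.937903 = 0.895326.
Inverse-square distance factor (a/d)² = 0.9646² = 0.930453.
Q̄ = (S₀/π) × 0.930453 × [bracket] = (1361/π) × 0.930453 × 0.895326 = 360.9 W/m².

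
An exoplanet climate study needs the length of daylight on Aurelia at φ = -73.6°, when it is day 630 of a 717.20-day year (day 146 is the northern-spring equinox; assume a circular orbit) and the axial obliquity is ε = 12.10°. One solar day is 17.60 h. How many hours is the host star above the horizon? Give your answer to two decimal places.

12.73 h

Solar longitude: λ_s = 360° × (630 − 146)/717.20 = 242.945°.
sin δ = sin 12.10° × sin 242.945° = -0.18668, so δ = -10.759°.
cos H₀ = −tan φ · tan δ = −tan(-73.6°) × tan(-10.759°) = -0.6456, so H₀ = 2.2726 rad = 130.21°.
Daylight = 2H₀/(2π) × 17.60 h = (2.2726/π) × 17.60 = 12.73 h.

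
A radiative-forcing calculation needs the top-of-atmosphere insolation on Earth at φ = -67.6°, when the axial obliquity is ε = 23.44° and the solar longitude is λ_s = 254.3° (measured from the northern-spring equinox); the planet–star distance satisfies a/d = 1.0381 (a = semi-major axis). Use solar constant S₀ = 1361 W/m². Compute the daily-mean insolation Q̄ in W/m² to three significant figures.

Solar declination: sin δ = sin ε · sin λ_s = sin 23.44° × sin 254.3° = -0.38295, so δ = -22.516°.
cos H₀ = −tan(-67.6°) tan(-22.516°) = -1.0058 ≤ −1 ⇒ polar day, H₀ = π.
Bracket: H₀ sin φ sin δ + cos φ cos δ sin H₀ = 3.1416×-0.92455×-0.38295 + 0.38107×0.92377×0.00000 = 1.112304 + 0.000000 = 1.112304.
Inverse-square distance factor (a/d)² = 1.0381² = 1.077652.
Q̄ = (S₀/π) × 1.077652 × [bracket] = (1361/π) × 1.077652 × 1.112304 = 519.3 W/m².

Q̄ ≈ 519 W/m²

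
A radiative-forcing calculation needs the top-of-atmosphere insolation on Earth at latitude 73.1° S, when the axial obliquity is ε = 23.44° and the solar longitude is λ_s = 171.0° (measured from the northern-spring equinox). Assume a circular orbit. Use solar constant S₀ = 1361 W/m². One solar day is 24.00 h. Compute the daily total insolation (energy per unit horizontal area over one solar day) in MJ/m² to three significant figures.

7.59 MJ/m²

Solar declination: sin δ = sin ε · sin λ_s = sin 23.44° × sin 171.0° = 0.06223, so δ = +3.568°.
cos H₀ = −tan(-73.1°) tan(+3.568°) = 0.2052, H₀ = 1.3641 rad.
Bracket: H₀ sin φ sin δ + cos φ cos δ sin H₀ = 1.3641×-0.95681×0.06223 + 0.29070×0.99806×0.97872 = -0.081222 + 0.283962 = 0.202740.
Q̄ = (S₀/π) × [bracket] = (1361/π) × 0.202740 = 87.831 W/m².
Daily total = Q̄ × 24.00 h × 3600 s/h = 87.831 × 24.00 × 3600 / 10⁶ = 7.589 MJ/m².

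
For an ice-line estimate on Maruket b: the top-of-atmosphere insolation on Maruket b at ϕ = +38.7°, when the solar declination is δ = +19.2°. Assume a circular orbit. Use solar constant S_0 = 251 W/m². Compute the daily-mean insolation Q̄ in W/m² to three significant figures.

cos h₀ = −tan(+38.7°) tan(+19.200°) = -0.2790, h₀ = 1.8535 rad.
Bracket: h₀ sin ϕ sin δ + cos ϕ cos δ sin h₀ = 1.8535×0.62524×0.32887 + 0.78043×0.94438×0.96029 = 0.381122 + 0.707755 = 1.088877.
Q̄ = (S_0/π) × [bracket] = (251/π) × 1.088877 = 87.00 W/m².

Q̄ ≈ 87.0 W/m²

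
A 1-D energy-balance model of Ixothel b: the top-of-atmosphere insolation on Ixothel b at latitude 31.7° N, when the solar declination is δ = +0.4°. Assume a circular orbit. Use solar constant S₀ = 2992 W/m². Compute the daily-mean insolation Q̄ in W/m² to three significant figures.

cos H₀ = −tan(+31.7°) tan(+0.400°) = -0.0043, H₀ = 1.5751 rad.
Bracket: H₀ sin φ sin δ + cos φ cos δ sin H₀ = 1.5751×0.52547×0.00698 + 0.85081×0.99998×0.99999 = 0.005777 + 0.850784 = 0.856561.
Q̄ = (S₀/π) × [bracket] = (2992/π) × 0.856561 = 815.8 W/m².

Q̄ ≈ 816 W/m²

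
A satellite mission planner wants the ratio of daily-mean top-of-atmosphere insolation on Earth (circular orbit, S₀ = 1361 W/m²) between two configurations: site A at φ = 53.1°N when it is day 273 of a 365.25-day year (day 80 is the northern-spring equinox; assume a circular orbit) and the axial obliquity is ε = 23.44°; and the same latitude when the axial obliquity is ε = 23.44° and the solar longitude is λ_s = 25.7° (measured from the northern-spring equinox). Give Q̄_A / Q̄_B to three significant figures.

Q̄_A / Q̄_B ≈ 0.622

— Configuration A (φ=+53.1°):
Solar longitude: λ_s = 360° × (273 − 80)/365.25 = 190.226°.
sin δ = sin 23.44° × sin 190.226° = -0.07062, so δ = -4.050°.
cos H₀ = −tan(+53.1°) tan(-4.050°) = 0.0943, H₀ = 1.4764 rad.
Bracket: H₀ sin φ sin δ + cos φ cos δ sin H₀ = 1.4764×0.79968×-0.07062 + 0.60042×0.99750×0.99554 = -0.083377 + 0.596248 = 0.512871.
Q̄ = (S₀/π) × [bracket] = (1361/π) × 0.512871 = 222.19 W/m².
— Configuration B (φ=+53.1°):
Solar declination: sin δ = sin ε · sin λ_s = sin 23.44° × sin 25.7° = 0.17250, so δ = +9.933°.
cos H₀ = −tan(+53.1°) tan(+9.933°) = -0.2333, H₀ = 1.8062 rad.
Bracket: H₀ sin φ sin δ + cos φ cos δ sin H₀ = 1.8062×0.79968×0.17250 + 0.60042×0.98501×0.97242 = 0.249156 + 0.575108 = 0.824264.
Q̄ = (S₀/π) × [bracket] = (1361/π) × 0.824264 = 357.09 W/m².
Ratio Q̄_A / Q̄_B = 222.19 / 357.09 = 0.6222.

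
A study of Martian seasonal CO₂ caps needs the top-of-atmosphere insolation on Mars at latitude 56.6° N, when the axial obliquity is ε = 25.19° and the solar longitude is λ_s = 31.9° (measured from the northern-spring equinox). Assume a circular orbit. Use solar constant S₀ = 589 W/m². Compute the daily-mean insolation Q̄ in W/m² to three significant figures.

Solar declination: sin δ = sin ε · sin λ_s = sin 25.19° × sin 31.9° = 0.22491, so δ = +12.998°.
cos H₀ = −tan(+56.6°) tan(+12.998°) = -0.3501, H₀ = 1.9284 rad.
Bracket: H₀ sin φ sin δ + cos φ cos δ sin H₀ = 1.9284×0.83485×0.22491 + 0.55048×0.97438×0.93672 = 0.362088 + 0.502435 = 0.864523.
Q̄ = (S₀/π) × [bracket] = (589/π) × 0.864523 = 162.1 W/m².

Q̄ ≈ 162 W/m²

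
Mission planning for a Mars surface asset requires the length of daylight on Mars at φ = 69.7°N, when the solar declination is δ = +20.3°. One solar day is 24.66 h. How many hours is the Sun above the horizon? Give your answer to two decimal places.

Sunrise equation: cos H₀ = −tan φ · tan δ = -1.0000 ≤ −1, so the Sun never sets (polar day) and H₀ = π.
Daylight = 2H₀/(2π) × 24.66 h = (3.1416/π) × 24.66 = 24.66 h.

24.66 h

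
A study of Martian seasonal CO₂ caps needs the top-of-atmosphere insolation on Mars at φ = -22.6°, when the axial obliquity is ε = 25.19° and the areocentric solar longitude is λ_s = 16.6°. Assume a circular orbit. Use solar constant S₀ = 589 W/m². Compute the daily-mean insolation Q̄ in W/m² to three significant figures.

sin δ = sin 25.19° × sin 16.6° = 0.12160, so δ = +6.984°.
cos H₀ = −tan(-22.6°) tan(+6.984°) = 0.0510, H₀ = 1.5198 rad.
Bracket: H₀ sin φ sin δ + cos φ cos δ sin H₀ = 1.5198×-0.38430×0.12160 + 0.92321×0.99258×0.99870 = -0.071022 + 0.915169 = 0.844147.
Q̄ = (S₀/π) × [bracket] = (589/π) × 0.844147 = 158.3 W/m².

Q̄ ≈ 158 W/m²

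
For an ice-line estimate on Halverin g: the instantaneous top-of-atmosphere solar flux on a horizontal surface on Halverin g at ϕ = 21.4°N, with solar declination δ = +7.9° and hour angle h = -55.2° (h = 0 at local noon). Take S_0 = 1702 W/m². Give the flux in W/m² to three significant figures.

981 W/m²

cos θ_z = sin ϕ sin δ + cos ϕ cos δ cos h = 0.050150 + 0.526323 = 0.576473.
Flux = S_0 · cos θ_z = 1702 × 0.576473 = 981.2 W/m².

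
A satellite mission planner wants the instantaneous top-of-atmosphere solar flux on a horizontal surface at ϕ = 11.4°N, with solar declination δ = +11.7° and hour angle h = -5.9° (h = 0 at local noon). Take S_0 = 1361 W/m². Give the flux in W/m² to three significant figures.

cos θ_z = sin ϕ sin δ + cos ϕ cos δ cos h = 0.040082 + 0.954819 = 0.994901.
Flux = S_0 · cos θ_z = 1361 × 0.994901 = 1354 W/m².

1.35e+03 W/m²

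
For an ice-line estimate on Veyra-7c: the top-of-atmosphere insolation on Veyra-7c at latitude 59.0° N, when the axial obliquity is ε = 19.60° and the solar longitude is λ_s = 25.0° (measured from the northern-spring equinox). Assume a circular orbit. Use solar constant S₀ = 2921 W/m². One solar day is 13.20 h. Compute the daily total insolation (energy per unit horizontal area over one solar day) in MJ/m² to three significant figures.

31.6 MJ/m²

Solar declination: sin δ = sin ε · sin λ_s = sin 19.60° × sin 25.0° = 0.14177, so δ = +8.150°.
cos H₀ = −tan(+59.0°) tan(+8.150°) = -0.2383, H₀ = 1.8115 rad.
Bracket: H₀ sin φ sin δ + cos φ cos δ sin H₀ = 1.8115×0.85717×0.14177 + 0.51504×0.98990×0.97118 = 0.220135 + 0.495145 = 0.715280.
Q̄ = (S₀/π) × [bracket] = (2921/π) × 0.715280 = 665.06 W/m².
Daily total = Q̄ × 13.20 h × 3600 s/h = 665.06 × 13.20 × 3600 / 10⁶ = 31.60 MJ/m².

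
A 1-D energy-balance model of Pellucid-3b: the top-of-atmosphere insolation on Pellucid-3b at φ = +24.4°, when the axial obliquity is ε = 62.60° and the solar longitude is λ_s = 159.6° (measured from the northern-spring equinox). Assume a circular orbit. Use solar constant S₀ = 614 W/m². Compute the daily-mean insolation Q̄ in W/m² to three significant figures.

Q̄ ≈ 210 W/m²

Solar declination: sin δ = sin ε · sin λ_s = sin 62.60° × sin 159.6° = 0.30947, so δ = +18.027°.
cos H₀ = −tan(+24.4°) tan(+18.027°) = -0.1476, H₀ = 1.7190 rad.
Bracket: H₀ sin φ sin δ + cos φ cos δ sin H₀ = 1.7190×0.41310×0.30947 + 0.91068×0.95091×0.98904 = 0.219760 + 0.856484 = 1.076244.
Q̄ = (S₀/π) × [bracket] = (614/π) × 1.076244 = 210.3 W/m².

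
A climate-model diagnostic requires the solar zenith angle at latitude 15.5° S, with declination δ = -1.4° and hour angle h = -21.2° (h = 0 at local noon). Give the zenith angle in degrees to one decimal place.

θ_z = 25.2°

cos θ_z = sin φ sin δ + cos φ cos δ cos h = 0.006529 + 0.898147 = 0.904676.
θ_z = arccos(0.904676) = 25.2°.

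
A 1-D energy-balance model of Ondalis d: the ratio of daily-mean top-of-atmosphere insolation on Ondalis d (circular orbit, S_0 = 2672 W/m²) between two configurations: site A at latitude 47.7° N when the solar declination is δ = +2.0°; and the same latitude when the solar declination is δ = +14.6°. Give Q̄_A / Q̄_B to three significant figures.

Q̄_A / Q̄_B ≈ 0.735

— Configuration A (ϕ=+47.7°):
cos h₀ = −tan(+47.7°) tan(+2.000°) = -0.0384, h₀ = 1.6092 rad.
Bracket: h₀ sin ϕ sin δ + cos ϕ cos δ sin h₀ = 1.6092×0.73963×0.03490 + 0.67301×0.99939×0.99926 = 0.041538 + 0.672102 = 0.713640.
Q̄ = (S_0/π) × [bracket] = (2672/π) × 0.713640 = 606.97 W/m².
— Configuration B (ϕ=+47.7°):
cos h₀ = −tan(+47.7°) tan(+14.600°) = -0.2863, h₀ = 1.8611 rad.
Bracket: h₀ sin ϕ sin δ + cos ϕ cos δ sin h₀ = 1.8611×0.73963×0.25207 + 0.67301×0.96771×0.95815 = 0.346981 + 0.624023 = 0.971004.
Q̄ = (S_0/π) × [bracket] = (2672/π) × 0.971004 = 825.86 W/m².
Ratio Q̄_A / Q̄_B = 606.97 / 825.86 = 0.7350.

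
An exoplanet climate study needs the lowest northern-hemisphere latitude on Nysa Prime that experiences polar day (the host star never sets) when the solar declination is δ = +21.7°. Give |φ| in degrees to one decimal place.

Polar day requires cos H₀ = −tan φ tan δ ≤ −1, i.e. tan φ tan δ ≥ 1.
The boundary is |tan φ| · |tan δ| = 1, so |φ| = 90° − |δ| = 90° − 21.7° = 68.3° in the northern hemisphere.

|φ| = 68.3°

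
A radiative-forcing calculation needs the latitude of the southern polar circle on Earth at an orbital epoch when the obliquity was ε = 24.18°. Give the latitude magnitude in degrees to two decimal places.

The polar circle is the lowest latitude that experiences at least one full rotation of continuous darkness at the northern-summer solstice; it lies at |φ| = 90° − ε = 90° − 24.18° = 65.82°.

65.82°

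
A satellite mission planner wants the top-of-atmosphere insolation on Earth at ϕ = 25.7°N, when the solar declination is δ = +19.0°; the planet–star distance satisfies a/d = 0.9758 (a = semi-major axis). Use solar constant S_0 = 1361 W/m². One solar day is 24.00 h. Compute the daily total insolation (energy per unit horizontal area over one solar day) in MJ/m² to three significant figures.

38.7 MJ/m²

cos h₀ = −tan(+25.7°) tan(+19.000°) = -0.1657, h₀ = 1.7373 rad.
Bracket: h₀ sin ϕ sin δ + cos ϕ cos δ sin h₀ = 1.7373×0.43366×0.32557 + 0.90108×0.94552×0.98617 = 0.245284 + 0.840206 = 1.085490.
Inverse-square distance factor (a/d)² = 0.9758² = 0.952186.
Q̄ = (S_0/π) × 0.952186 × [bracket] = (1361/π) × 0.952186 × 1.085490 = 447.77 W/m².
Daily total = Q̄ × 24.00 h × 3600 s/h = 447.77 × 24.00 × 3600 / 10⁶ = 38.69 MJ/m².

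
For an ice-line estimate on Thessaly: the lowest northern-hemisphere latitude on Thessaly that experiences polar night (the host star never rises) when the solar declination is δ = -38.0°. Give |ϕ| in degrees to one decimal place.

Polar night requires cos h₀ = −tan ϕ tan δ ≥ 1, i.e. tan ϕ tan δ ≤ −1.
The boundary is |tan ϕ| · |tan δ| = 1, so |ϕ| = 90° − |δ| = 90° − 38.0° = 52.0° in the northern hemisphere.

|ϕ| = 52.0°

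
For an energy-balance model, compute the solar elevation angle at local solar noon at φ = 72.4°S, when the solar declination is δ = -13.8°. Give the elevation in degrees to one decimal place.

At local noon the hour angle is zero, so the zenith angle equals |φ − δ| = |-72.4° − (-13.800°)| = 58.600°.
Elevation = 90° − 58.600° = 31.4°.

31.4°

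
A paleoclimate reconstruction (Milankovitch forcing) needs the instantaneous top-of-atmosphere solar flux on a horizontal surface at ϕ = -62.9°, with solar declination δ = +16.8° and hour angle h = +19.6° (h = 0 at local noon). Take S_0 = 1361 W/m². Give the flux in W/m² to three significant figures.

cos θ_z = sin ϕ sin δ + cos ϕ cos δ cos h = -0.257300 + 0.410833 = 0.153533.
Flux = S_0 · cos θ_z = 1361 × 0.153533 = 209.0 W/m².

209 W/m²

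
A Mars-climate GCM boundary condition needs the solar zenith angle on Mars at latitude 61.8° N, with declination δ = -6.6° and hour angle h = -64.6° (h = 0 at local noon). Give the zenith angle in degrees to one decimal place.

θ_z = 84.3°

cos θ_z = sin φ sin δ + cos φ cos δ cos h = -0.101295 + 0.201350 = 0.100055.
θ_z = arccos(0.100055) = 84.3°.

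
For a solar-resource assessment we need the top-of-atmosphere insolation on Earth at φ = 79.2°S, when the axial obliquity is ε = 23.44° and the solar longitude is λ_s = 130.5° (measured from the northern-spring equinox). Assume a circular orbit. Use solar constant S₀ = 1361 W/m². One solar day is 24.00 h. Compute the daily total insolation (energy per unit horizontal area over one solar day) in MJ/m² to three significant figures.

Solar declination: sin δ = sin ε · sin λ_s = sin 23.44° × sin 130.5° = 0.30248, so δ = +17.607°.
cos H₀ = −tan(-79.2°) tan(+17.607°) = 1.6636 ≥ 1 ⇒ polar night, H₀ = 0 and Q̄ = 0.
Daily total = Q̄ × 24.00 h × 3600 s/h = 0.00 MJ/m².

0.00 MJ/m²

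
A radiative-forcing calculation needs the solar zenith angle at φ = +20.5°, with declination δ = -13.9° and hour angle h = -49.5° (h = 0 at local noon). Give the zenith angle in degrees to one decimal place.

cos θ_z = sin φ sin δ + cos φ cos δ cos h = -0.084130 + 0.590506 = 0.506376.
θ_z = arccos(0.506376) = 59.6°.

θ_z = 59.6°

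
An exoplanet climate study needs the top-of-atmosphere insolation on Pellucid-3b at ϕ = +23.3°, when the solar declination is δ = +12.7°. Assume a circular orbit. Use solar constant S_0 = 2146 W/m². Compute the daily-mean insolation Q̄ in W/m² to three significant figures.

cos h₀ = −tan(+23.3°) tan(+12.700°) = -0.0971, h₀ = 1.6680 rad.
Bracket: h₀ sin ϕ sin δ + cos ϕ cos δ sin h₀ = 1.6680×0.39555×0.21985 + 0.91845×0.97553×0.99528 = 0.145052 + 0.891747 = 1.036799.
Q̄ = (S_0/π) × [bracket] = (2146/π) × 1.036799 = 708.2 W/m².

Q̄ ≈ 708 W/m²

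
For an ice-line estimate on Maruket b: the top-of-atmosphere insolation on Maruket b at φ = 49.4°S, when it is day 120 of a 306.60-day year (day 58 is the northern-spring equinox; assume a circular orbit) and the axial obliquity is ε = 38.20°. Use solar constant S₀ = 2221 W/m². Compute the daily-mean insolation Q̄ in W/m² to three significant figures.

Q̄ ≈ 19.6 W/m²

Solar longitude: λ_s = 360° × (120 − 58)/306.60 = 72.798°.
sin δ = sin 38.20° × sin 72.798° = 0.59075, so δ = +36.210°.
cos H₀ = −tan(-49.4°) tan(+36.210°) = 0.8542, H₀ = 0.5467 rad.
Bracket: H₀ sin φ sin δ + cos φ cos δ sin H₀ = 0.5467×-0.75927×0.59075 + 0.65077×0.80686×0.51990 = -0.245216 + 0.272989 = 0.027773.
Q̄ = (S₀/π) × [bracket] = (2221/π) × 0.027773 = 19.63 W/m².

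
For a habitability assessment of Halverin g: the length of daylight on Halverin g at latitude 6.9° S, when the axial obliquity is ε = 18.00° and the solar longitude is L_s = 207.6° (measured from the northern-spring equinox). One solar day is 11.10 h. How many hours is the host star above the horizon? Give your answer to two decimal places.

Solar declination: sin δ = sin ε · sin L_s = sin 18.00° × sin 207.6° = -0.14317, so δ = -8.231°.
cos h₀ = −tan ϕ · tan δ = −tan(-6.9°) × tan(-8.231°) = -0.0175, so h₀ = 1.5883 rad = 91.00°.
Daylight = 2h₀/(2π) × 11.10 h = (1.5883/π) × 11.10 = 5.61 h.

5.61 h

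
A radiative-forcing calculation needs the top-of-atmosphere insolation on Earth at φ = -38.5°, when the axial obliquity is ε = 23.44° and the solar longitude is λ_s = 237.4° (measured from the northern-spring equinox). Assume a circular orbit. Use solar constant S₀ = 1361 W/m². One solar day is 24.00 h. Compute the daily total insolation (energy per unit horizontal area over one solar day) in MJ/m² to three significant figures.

Solar declination: sin δ = sin ε · sin λ_s = sin 23.44° × sin 237.4° = -0.33512, so δ = -19.580°.
cos H₀ = −tan(-38.5°) tan(-19.580°) = -0.2829, H₀ = 1.8576 rad.
Bracket: H₀ sin φ sin δ + cos φ cos δ sin H₀ = 1.8576×-0.62251×-0.33512 + 0.78261×0.94218×0.95914 = 0.387524 + 0.707231 = 1.094755.
Q̄ = (S₀/π) × [bracket] = (1361/π) × 1.094755 = 474.27 W/m².
Daily total = Q̄ × 24.00 h × 3600 s/h = 474.27 × 24.00 × 3600 / 10⁶ = 40.98 MJ/m².

41.0 MJ/m²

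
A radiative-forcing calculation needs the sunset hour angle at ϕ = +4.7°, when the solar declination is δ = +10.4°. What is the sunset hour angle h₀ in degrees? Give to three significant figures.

h₀ = 90.9°

cos h₀ = −tan ϕ · tan δ = −tan(+4.7°) × tan(+10.400°) = -0.0151, so h₀ = 1.5859 rad = 90.86°.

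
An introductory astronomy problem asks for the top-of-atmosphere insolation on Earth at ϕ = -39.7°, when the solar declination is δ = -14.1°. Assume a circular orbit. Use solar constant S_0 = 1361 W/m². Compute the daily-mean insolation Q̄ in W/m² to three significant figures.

Q̄ ≈ 436 W/m²

cos h₀ = −tan(-39.7°) tan(-14.100°) = -0.2085, h₀ = 1.7809 rad.
Bracket: h₀ sin ϕ sin δ + cos ϕ cos δ sin h₀ = 1.7809×-0.63877×-0.24362 + 0.76940×0.96987×0.97801 = 0.277139 + 0.729809 = 1.006948.
Q̄ = (S_0/π) × [bracket] = (1361/π) × 1.006948 = 436.2 W/m².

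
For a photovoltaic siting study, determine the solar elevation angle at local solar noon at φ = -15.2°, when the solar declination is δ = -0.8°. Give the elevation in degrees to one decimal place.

75.6°

At local noon the hour angle is zero, so the zenith angle equals |φ − δ| = |-15.2° − (-0.800°)| = 14.400°.
Elevation = 90° − 14.400° = 75.6°.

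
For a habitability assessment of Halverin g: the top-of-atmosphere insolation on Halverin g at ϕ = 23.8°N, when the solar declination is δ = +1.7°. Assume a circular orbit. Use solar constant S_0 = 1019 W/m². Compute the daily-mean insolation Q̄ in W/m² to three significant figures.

Q̄ ≈ 303 W/m²

cos h₀ = −tan(+23.8°) tan(+1.700°) = -0.0131, h₀ = 1.5839 rad.
Bracket: h₀ sin ϕ sin δ + cos ϕ cos δ sin h₀ = 1.5839×0.40355×0.02967 + 0.91496×0.99956×0.99991 = 0.018965 + 0.914475 = 0.933440.
Q̄ = (S_0/π) × [bracket] = (1019/π) × 0.933440 = 302.8 W/m².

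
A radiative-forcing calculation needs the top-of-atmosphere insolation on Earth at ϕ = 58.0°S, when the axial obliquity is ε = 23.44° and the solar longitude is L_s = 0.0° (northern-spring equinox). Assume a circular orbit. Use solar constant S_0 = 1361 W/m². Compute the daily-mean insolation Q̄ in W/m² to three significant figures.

Solar declination: sin δ = sin ε · sin L_s = sin 23.44° × sin 0.0° = 0.00000, so δ = +0.000°.
cos h₀ = −tan(-58.0°) tan(+0.000°) = 0.0000, h₀ = 1.5708 rad.
Bracket: h₀ sin ϕ sin δ + cos ϕ cos δ sin h₀ = 1.5708×-0.84805×0.00000 + 0.52992×1.00000×1.00000 = -0.000000 + 0.529920 = 0.529920.
Q̄ = (S_0/π) × [bracket] = (1361/π) × 0.529920 = 229.6 W/m².

Q̄ ≈ 230 W/m²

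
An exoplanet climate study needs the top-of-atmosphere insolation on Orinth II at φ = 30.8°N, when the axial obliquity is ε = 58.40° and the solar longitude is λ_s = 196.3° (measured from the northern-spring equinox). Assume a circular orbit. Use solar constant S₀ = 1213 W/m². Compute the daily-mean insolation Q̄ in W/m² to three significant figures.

Q̄ ≈ 251 W/m²

Solar declination: sin δ = sin ε · sin λ_s = sin 58.40° × sin 196.3° = -0.23905, so δ = -13.831°.
cos H₀ = −tan(+30.8°) tan(-13.831°) = 0.1468, H₀ = 1.4235 rad.
Bracket: H₀ sin φ sin δ + cos φ cos δ sin H₀ = 1.4235×0.51204×-0.23905 + 0.85896×0.97101×0.98917 = -0.174241 + 0.825026 = 0.650785.
Q̄ = (S₀/π) × [bracket] = (1213/π) × 0.650785 = 251.3 W/m².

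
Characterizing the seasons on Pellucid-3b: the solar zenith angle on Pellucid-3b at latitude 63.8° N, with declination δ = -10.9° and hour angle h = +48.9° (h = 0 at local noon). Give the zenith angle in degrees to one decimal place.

θ_z = 83.4°

cos θ_z = sin φ sin δ + cos φ cos δ cos h = -0.169667 + 0.284999 = 0.115332.
θ_z = arccos(0.115332) = 83.4°.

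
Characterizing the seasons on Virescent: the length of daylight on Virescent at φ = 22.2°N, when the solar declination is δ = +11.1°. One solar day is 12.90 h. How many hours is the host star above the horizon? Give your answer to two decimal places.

6.78 h

cos H₀ = −tan φ · tan δ = −tan(+22.2°) × tan(+11.100°) = -0.0801, so H₀ = 1.6509 rad = 94.59°.
Daylight = 2H₀/(2π) × 12.90 h = (1.6509/π) × 12.90 = 6.78 h.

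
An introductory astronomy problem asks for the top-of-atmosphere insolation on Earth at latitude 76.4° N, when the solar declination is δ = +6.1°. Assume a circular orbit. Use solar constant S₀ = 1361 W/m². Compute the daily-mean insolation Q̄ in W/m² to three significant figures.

Q̄ ≈ 182 W/m²

cos H₀ = −tan(+76.4°) tan(+6.100°) = -0.4417, H₀ = 2.0283 rad.
Bracket: H₀ sin φ sin δ + cos φ cos δ sin H₀ = 2.0283×0.97196×0.10626 + 0.23514×0.99434×0.89714 = 0.209484 + 0.209760 = 0.419244.
Q̄ = (S₀/π) × [bracket] = (1361/π) × 0.419244 = 181.6 W/m².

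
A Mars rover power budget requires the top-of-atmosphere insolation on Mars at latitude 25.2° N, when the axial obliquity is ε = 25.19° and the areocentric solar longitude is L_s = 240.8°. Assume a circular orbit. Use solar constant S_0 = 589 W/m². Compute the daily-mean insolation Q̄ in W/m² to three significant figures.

sin δ = sin 25.19° × sin 240.8° = -0.37153, so δ = -21.810°.
cos h₀ = −tan(+25.2°) tan(-21.810°) = 0.1883, h₀ = 1.3814 rad.
Bracket: h₀ sin ϕ sin δ + cos ϕ cos δ sin h₀ = 1.3814×0.42578×-0.37153 + 0.90483×0.92842×0.98211 = -0.218524 + 0.825034 = 0.606510.
Q̄ = (S_0/π) × [bracket] = (589/π) × 0.606510 = 113.7 W/m².

Q̄ ≈ 114 W/m²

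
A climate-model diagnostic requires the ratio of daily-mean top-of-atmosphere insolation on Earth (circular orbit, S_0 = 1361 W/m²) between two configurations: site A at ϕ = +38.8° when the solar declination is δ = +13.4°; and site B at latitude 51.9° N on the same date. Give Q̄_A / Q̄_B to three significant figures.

— Configuration A (ϕ=+38.8°):
cos h₀ = −tan(+38.8°) tan(+13.400°) = -0.1915, h₀ = 1.7635 rad.
Bracket: h₀ sin ϕ sin δ + cos ϕ cos δ sin h₀ = 1.7635×0.62660×0.23175 + 0.77934×0.97278×0.98148 = 0.256086 + 0.744086 = 1.000172.
Q̄ = (S_0/π) × [bracket] = (1361/π) × 1.000172 = 433.29 W/m².
— Configuration B (ϕ=+51.9°):
cos h₀ = −tan(+51.9°) tan(+13.400°) = -0.3038, h₀ = 1.8795 rad.
Bracket: h₀ sin ϕ sin δ + cos ϕ cos δ sin h₀ = 1.8795×0.78694×0.23175 + 0.61704×0.97278×0.95273 = 0.342771 + 0.571871 = 0.914642.
Q̄ = (S_0/π) × [bracket] = (1361/π) × 0.914642 = 396.24 W/m².
Ratio Q̄_A / Q̄_B = 433.29 / 396.24 = 1.094.

Q̄_A / Q̄_B ≈ 1.09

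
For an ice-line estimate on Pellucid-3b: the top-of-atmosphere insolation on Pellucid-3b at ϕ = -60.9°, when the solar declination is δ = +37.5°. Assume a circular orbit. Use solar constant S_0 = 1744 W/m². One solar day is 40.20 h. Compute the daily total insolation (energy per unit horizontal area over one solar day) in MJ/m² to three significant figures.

cos h₀ = −tan(-60.9°) tan(+37.500°) = 1.3786 ≥ 1 ⇒ polar night, h₀ = 0 and Q̄ = 0.
Daily total = Q̄ × 40.20 h × 3600 s/h = 0.00 MJ/m².

0.00 MJ/m²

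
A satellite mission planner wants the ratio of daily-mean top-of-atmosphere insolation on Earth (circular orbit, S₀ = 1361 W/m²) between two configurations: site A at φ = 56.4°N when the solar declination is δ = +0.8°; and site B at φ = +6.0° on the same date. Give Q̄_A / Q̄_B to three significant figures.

Q̄_A / Q̄_B ≈ 0.574

— Configuration A (φ=+56.4°):
cos H₀ = −tan(+56.4°) tan(+0.800°) = -0.0210, H₀ = 1.5918 rad.
Bracket: H₀ sin φ sin δ + cos φ cos δ sin H₀ = 1.5918×0.83292×0.01396 + 0.55339×0.99990×0.99978 = 0.018509 + 0.553213 = 0.571722.
Q̄ = (S₀/π) × [bracket] = (1361/π) × 0.571722 = 247.68 W/m².
— Configuration B (φ=+6.0°):
cos H₀ = −tan(+6.0°) tan(+0.800°) = -0.0015, H₀ = 1.5723 rad.
Bracket: H₀ sin φ sin δ + cos φ cos δ sin H₀ = 1.5723×0.10453×0.01396 + 0.99452×0.99990×1.00000 = 0.002294 + 0.994421 = 0.996715.
Q̄ = (S₀/π) × [bracket] = (1361/π) × 0.996715 = 431.80 W/m².
Ratio Q̄_A / Q̄_B = 247.68 / 431.80 = 0.5736.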